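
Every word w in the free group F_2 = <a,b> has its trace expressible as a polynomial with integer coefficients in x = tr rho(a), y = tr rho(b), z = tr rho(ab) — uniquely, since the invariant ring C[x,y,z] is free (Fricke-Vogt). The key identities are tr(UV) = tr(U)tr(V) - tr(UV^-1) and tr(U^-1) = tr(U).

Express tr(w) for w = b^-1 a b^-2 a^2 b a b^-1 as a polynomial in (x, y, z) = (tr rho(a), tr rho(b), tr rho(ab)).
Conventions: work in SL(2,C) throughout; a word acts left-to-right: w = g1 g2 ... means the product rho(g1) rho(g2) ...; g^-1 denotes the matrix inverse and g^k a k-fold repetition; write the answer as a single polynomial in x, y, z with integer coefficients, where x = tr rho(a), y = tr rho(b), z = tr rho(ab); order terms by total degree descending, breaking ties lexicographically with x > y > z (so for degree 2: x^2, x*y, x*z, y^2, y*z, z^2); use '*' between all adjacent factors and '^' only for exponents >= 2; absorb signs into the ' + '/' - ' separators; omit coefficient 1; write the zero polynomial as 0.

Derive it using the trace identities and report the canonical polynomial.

x^3*y^4*z - x^2*y^5 - 2*x^2*y^3*z^2 - 2*x^3*y^2*z + x*y^4*z + x*y^2*z^3 + 3*x^2*y^3 + 2*x^2*y*z^2 + x^3*z - x*y^2*z - 2*x^2*y - y*z^2 - 2*x*z + y

trace(b a^2) = trace(a)*trace(b a) - trace(b) = x*z - y
trace(a^2 b a) = trace(a)*trace(b a^2) - trace(b a) = x^2*z - x*y - z
trace(a^2 b a^2) = trace(a)*trace(a^2 b a) - trace(a^2 b) = x^3*z - x^2*y - 2*x*z + y
trace(b a b a) = trace(a b)*trace(a b) - trace(1) = z^2 - 2
reduce: trace(b a b) = trace(b)*trace(a b) - trace(a) = y*z - x
reduce: trace(b a^2 b a) = trace(a)*trace(b a b a) - trace(b a b) = x*z^2 - y*z - x
reduce: trace(a^2) = trace(a)*trace(a) - trace(1) = x^2 - 2
so trace(b a^2 b) = trace(b)*trace(a^2 b) - trace(a^2) = x*y*z - x^2 - y^2 + 2
trace(a^2 b a^2 b) = trace(a)*trace(b a^2 b a) - trace(b a^2 b) = x^2*z^2 - 2*x*y*z + y^2 - 2
reduce: trace(a b^-1 a^2 b a) = trace(a^2 b a^2)*trace(b) - trace(a^2 b a^2 b) = x^3*y*z - x^2*y^2 - x^2*z^2 + 2
trace(a^2 b a b a) = trace(a)*trace(b a b a^2) - trace(b a b a) = x^2*z^2 - x*y*z - x^2 - z^2 + 2
trace(b a b a b a) = trace(b a b a)*trace(b a) - trace(a b) = z^3 - 3*z
reduce: trace(b a b a b) = trace(b)*trace(a b a b) - trace(a b a) = y*z^2 - x*z - y
trace(a^2 b a b a b) = trace(a)*trace(b a b a b a) - trace(b a b a b) = x*z^3 - y*z^2 - 2*x*z + y
reduce: trace(a b^-1 a^2 b a b) = trace(a^2 b a b a)*trace(b) - trace(a^2 b a b a b) = x^2*y*z^2 - x*y^2*z - x*z^3 - x^2*y + 2*x*z + y
reduce: trace(a^2 b a b^-1 a b^-1) = trace(a b^-1 a^2 b a)*trace(b) - trace(a b^-1 a^2 b a b) = x^3*y^2*z - x^2*y^3 - 2*x^2*y*z^2 + x*y^2*z + x*z^3 + x^2*y - 2*x*z + y
trace(a^2 b a b^-1 a) = trace(a^3 b a)*trace(b) - trace(a^3 b a b) = x^3*y*z - x^2*y^2 - x^2*z^2 - x*y*z + x^2 + y^2 + z^2 - 2
so trace(a b^-2 a^2 b a b^-1) = trace(a^2 b a b^-1 a b^-1)*trace(b) - trace(a^2 b a b^-1 a) = x^3*y^3*z - x^2*y^4 - 2*x^2*y^2*z^2 - x^3*y*z + x*y^3*z + x*y*z^3 + 2*x^2*y^2 + x^2*z^2 - x*y*z - x^2 - z^2 + 2
reduce: trace(a b^-2 a^2 b a) = trace(a^2 b a^2 b^-1)*trace(b) - trace(a^2 b a^2) = x^3*y^2*z - x^2*y^3 - x^2*y*z^2 - x^3*z + x^2*y + 2*x*z + y
so trace(b^-1 a b^-2 a^2 b a b^-1) = trace(a b^-2 a^2 b a b^-1)*trace(b) - trace(a b^-2 a^2 b a) = x^3*y^4*z - x^2*y^5 - 2*x^2*y^3*z^2 - 2*x^3*y^2*z + x*y^4*z + x*y^2*z^3 + 3*x^2*y^3 + 2*x^2*y*z^2 + x^3*z - x*y^2*z - 2*x^2*y - y*z^2 - 2*x*z + y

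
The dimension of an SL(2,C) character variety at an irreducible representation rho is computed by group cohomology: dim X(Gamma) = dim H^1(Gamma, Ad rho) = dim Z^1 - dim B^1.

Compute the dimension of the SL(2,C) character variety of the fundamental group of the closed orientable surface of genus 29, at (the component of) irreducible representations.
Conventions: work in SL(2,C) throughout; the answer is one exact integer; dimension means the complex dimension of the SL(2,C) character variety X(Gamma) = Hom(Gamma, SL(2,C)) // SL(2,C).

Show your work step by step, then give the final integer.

168

pi_1 of the closed genus-29 surface has 58 generators bound by the single product-of-commutators relator.
Unconstrained cocycle data is one sl_2 vector per generator (174 dimensions), cut by the relator condition d_2(z) = 0.
H^2 = coker(d_2) is dual to H^0 = 0 at irreducible rho (Poincare duality), so d_2 is onto: dim Z^1 = 171.
Coboundaries contribute dim B^1 = 3 (injective at irreducible rho).
Hence dim X = 171 - 3 = 168.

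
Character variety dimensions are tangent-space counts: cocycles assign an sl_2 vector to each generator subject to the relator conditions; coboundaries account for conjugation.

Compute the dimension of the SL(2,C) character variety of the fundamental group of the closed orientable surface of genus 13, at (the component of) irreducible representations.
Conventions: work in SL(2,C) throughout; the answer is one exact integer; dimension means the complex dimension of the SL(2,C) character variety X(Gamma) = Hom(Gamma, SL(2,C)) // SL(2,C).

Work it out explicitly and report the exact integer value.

72

Gamma = pi_1(Sigma_13) = < a_1, b_1, ..., a_13, b_13 | prod [a_i, b_i] > has 2g = 26 generators and 1 relator.
Before the relator condition, cocycle space has dim 3*26 = 78.
d_2 is surjective at irreducible rho (its cokernel H^2 is dual to H^0 = 0), so dim Z^1 = 78 - 3 = 75.
dim B^1 = 3 (coboundaries, injective at irreducible rho).
dim H^1 = 75 - 3 = 72 = dim X.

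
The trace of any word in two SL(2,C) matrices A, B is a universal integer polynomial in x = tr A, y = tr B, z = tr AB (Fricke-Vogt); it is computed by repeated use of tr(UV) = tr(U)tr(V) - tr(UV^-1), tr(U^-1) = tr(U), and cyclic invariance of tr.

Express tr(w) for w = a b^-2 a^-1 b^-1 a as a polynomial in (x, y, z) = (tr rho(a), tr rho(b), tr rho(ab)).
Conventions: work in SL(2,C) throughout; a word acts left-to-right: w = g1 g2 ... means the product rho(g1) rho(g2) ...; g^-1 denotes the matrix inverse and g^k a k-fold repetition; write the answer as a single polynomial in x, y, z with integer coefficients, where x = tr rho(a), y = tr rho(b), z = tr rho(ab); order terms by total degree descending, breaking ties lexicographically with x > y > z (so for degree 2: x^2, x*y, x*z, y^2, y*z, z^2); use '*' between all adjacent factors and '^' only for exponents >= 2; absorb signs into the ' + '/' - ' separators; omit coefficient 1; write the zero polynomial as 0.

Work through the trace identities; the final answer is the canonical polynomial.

x^2*y^2*z - x^3*y - x*y*z^2 - y^2*z + 2*x*y + z

reduce: tr(b^-1 a) = tr(a) tr(b) - tr(a b) = x*y - z
tr(a b^-2) = tr(b^-1 a) tr(b) - tr(b^-1 a b) = x*y^2 - y*z - x
so tr(a^2) = tr(a) tr(a) - tr(1) = x^2 - 2
so tr(b a^2) = tr(a) tr(b a) - tr(b) = x*z - y
tr(a b a^2) = tr(a) tr(b a^2) - tr(b a) = x^2*z - x*y - z
reduce: tr(b a b a) = tr(b a) tr(b a) - tr(1) = z^2 - 2
so tr(b a b) = tr(b) tr(a b) - tr(a) = y*z - x
reduce: tr(a b a^2 b) = tr(a) tr(b a b a) - tr(b a b) = x*z^2 - y*z - x
tr(b a^2 b^-1 a) = tr(a b a^2) tr(b) - tr(a b a^2 b) = x^2*y*z - x*y^2 - x*z^2 + x
reduce: tr(b^-1 a^-1 b a^2) = tr(b a^2 b^-1) tr(a) - tr(b a^2 b^-1 a) = -x^2*y*z + x^3 + x*y^2 + x*z^2 - 3*x
tr(a^2 b^-2 a^-1 b) = tr(b^-1 a^-1 b a^2) tr(b) - tr(b^-1 a^-1 b a^2 b) = -x^2*y^2*z + x^3*y + x*y^3 + x*y*z^2 - 3*x*y - z
reduce: tr(a b^-2 a^-1 b^-1 a) = tr(a^2 b^-2 a^-1) tr(b) - tr(a^2 b^-2 a^-1 b) = x^2*y^2*z - x^3*y - x*y*z^2 - y^2*z + 2*x*y + z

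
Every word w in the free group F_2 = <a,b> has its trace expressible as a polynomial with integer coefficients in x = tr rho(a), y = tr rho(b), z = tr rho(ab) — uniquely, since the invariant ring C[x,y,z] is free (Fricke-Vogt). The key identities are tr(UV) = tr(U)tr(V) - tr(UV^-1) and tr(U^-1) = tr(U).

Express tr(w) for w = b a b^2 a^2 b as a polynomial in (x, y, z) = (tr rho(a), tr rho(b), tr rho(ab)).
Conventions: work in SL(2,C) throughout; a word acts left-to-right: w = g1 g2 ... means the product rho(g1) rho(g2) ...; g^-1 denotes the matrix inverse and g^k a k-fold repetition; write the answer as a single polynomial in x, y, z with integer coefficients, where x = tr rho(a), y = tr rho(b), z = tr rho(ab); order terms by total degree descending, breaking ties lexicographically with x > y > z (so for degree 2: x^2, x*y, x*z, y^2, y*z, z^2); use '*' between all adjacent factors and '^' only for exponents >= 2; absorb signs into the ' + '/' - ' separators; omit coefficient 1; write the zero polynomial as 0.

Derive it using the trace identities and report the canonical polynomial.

trace(a b a b) = trace(a b)*trace(a b) - trace(1)  (split on a) = z^2 - 2
trace(a b a) = trace(a)*trace(b a) - trace(b)  (reduce the a square) = x*z - y
trace(a b^2 a b) = trace(b)*trace(a b a b) - trace(a b a)  (reduce the b square) = y*z^2 - x*z - y
trace(a^2) = trace(a)*trace(a) - trace(1)  (reduce the a square) = x^2 - 2
trace(a b^2 a) = trace(b)*trace(a^2 b) - trace(a^2)  (reduce the b square) = x*y*z - x^2 - y^2 + 2
reduce: trace(b^2 a b^2 a) = trace(b)*trace(a b^2 a b) - trace(a b^2 a)  (reduce the b square) = y^2*z^2 - 2*x*y*z + x^2 - 2
trace(b a b) = trace(b)*trace(a b) - trace(a)  (reduce the b square) = y*z - x
trace(a b^3) = trace(b)*trace(b a b) - trace(b a)  (reduce the b square) = y^2*z - x*y - z
trace(b^2 a b^2) = trace(b)*trace(a b^3) - trace(a b^2)  (reduce the b square) = y^3*z - x*y^2 - 2*y*z + x
so trace(b a b^2 a^2 b) = trace(a)*trace(b^2 a b^2 a) - trace(b^2 a b^2)  (reduce the a square) = x*y^2*z^2 - 2*x^2*y*z - y^3*z + x^3 + x*y^2 + 2*y*z - 3*x

x*y^2*z^2 - 2*x^2*y*z - y^3*z + x^3 + x*y^2 + 2*y*z - 3*x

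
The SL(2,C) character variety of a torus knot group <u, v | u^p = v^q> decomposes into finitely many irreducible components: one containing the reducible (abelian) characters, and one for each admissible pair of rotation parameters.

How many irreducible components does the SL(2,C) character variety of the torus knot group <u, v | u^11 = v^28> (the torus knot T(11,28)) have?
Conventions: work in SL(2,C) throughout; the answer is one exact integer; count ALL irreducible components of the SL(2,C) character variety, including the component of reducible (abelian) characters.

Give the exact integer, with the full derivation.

Gamma = < u, v | u^11 = v^28 > (torus knot T(11,28)); the central element u^11 = v^28 acts as +I or -I in any irreducible SL(2,C) representation.
So on each irreducible component the traces are pinned: tr(u) = 2*cos(pi*alpha/11) with 1 <= alpha <= 10, tr(v) = 2*cos(pi*beta/28) with 1 <= beta <= 27.
u^11 = (-1)^alpha I and v^28 = (-1)^beta I must agree, so alpha and beta have equal parity.
Enumerate parity-matched pairs: 5*14 odd-odd plus 5*13 even-even gives 135.
That is 135 components of irreducible characters, and with the reducible (abelian) component the total is 136.

136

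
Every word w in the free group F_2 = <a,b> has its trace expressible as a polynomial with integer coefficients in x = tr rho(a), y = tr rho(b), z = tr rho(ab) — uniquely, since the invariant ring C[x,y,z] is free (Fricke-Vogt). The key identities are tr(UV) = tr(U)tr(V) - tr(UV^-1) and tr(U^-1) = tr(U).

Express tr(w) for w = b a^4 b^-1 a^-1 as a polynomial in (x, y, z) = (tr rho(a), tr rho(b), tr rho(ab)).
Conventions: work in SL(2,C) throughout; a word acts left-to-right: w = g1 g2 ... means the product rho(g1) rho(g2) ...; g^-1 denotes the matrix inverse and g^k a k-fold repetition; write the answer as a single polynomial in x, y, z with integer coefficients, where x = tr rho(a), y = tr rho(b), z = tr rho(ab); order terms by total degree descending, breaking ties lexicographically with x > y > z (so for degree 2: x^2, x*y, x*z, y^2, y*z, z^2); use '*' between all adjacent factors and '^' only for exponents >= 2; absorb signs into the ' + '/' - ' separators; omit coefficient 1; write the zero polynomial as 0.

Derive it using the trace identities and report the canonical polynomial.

-x^4*y*z + x^5 + x^3*y^2 + x^3*z^2 + 2*x^2*y*z - 5*x^3 - 2*x*y^2 - 2*x*z^2 + 5*x

and trace(a^2) = trace(a) * trace(a) - trace(1)   [square of a] = x^2 - 2
trace(a^3) = trace(a) * trace(a^2) - trace(a)   [square of a] = x^3 - 3*x
and trace(a^4) = trace(a) * trace(a^3) - trace(a^2)   [square of a] = x^4 - 4*x^2 + 2
and trace(a b a) = trace(a) * trace(b a) - trace(b)   [square of a] = x*z - y
next, trace(a^2 b a) = trace(a) * trace(a b a) - trace(a b)   [square of a] = x^2*z - x*y - z
trace(b a^4) = trace(a) * trace(a^2 b a) - trace(a^2 b)   [square of a] = x^3*z - x^2*y - 2*x*z + y
and trace(a b a^4) = trace(a) * trace(b a^4) - trace(b a^3)   [square of a] = x^4*z - x^3*y - 3*x^2*z + 2*x*y + z
next, trace(b a b a) = trace(b a) * trace(b a) - trace(1)   [split at a repeated b] = z^2 - 2
next, trace(b a b) = trace(b) * trace(a b) - trace(a)   [square of b] = y*z - x
and trace(a b a b a) = trace(a) * trace(b a b a) - trace(b a b)   [square of a] = x*z^2 - y*z - x
and trace(a^2 b a b a) = trace(a) * trace(a b a b a) - trace(a b a b)   [square of a] = x^2*z^2 - x*y*z - x^2 - z^2 + 2
next, trace(a b a^4 b) = trace(a) * trace(a^2 b a b a) - trace(a^2 b a b)   [square of a] = x^3*z^2 - x^2*y*z - x^3 - 2*x*z^2 + y*z + 3*x
next, trace(b a^4 b^-1 a) = trace(a b a^4) * trace(b) - trace(a b a^4 b)   [inverse elimination on b] = x^4*y*z - x^3*y^2 - x^3*z^2 - 2*x^2*y*z + x^3 + 2*x*y^2 + 2*x*z^2 - 3*x
and trace(b a^4 b^-1 a^-1) = trace(b a^4 b^-1) * trace(a) - trace(b a^4 b^-1 a)   [inverse elimination on a] = -x^4*y*z + x^5 + x^3*y^2 + x^3*z^2 + 2*x^2*y*z - 5*x^3 - 2*x*y^2 - 2*x*z^2 + 5*x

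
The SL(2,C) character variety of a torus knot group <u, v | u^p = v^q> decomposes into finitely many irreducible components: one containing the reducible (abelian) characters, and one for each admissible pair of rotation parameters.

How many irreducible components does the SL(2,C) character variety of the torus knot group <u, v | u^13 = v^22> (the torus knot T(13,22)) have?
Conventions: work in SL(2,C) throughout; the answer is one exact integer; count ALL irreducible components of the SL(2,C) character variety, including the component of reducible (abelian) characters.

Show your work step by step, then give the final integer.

In the torus knot group T(13,22), u^13 = v^22 is central, so an irreducible representation sends it to +I or -I (Schur).
On an irreducible component, tr(u) is locked at 2*cos(pi*alpha/13) for some alpha in 1..12, and tr(v) at 2*cos(pi*beta/22) for some beta in 1..21.
The two central values (-1)^alpha I and (-1)^beta I must be the same matrix, so alpha and beta share a parity.
count pairs: odd alpha (6 choices) x odd beta (11), plus even alpha (6) x even beta (10): 6*11 + 6*10 = 126.
Total: 126 irreducible-character components + 1 reducible (abelian) component = 127.

127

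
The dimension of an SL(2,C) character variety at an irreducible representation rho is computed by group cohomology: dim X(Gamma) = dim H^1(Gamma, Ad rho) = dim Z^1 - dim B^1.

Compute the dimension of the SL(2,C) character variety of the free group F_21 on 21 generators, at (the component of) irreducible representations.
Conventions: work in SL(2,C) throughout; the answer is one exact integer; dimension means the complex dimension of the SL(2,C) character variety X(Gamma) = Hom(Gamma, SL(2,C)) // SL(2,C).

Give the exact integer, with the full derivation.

The free group F_21: 21 generators, no relators.
Z^1(Gamma, Ad rho) = (sl_2)^21: a cocycle is a free choice of one sl_2 vector per generator, so dim Z^1 = 3*21 = 63.
At an irreducible rho the centralizer of the image in sl_2 is 0, so the coboundary map sl_2 -> Z^1 is injective: dim B^1 = 3.
Therefore dim X = 63 - 3 = 60.

60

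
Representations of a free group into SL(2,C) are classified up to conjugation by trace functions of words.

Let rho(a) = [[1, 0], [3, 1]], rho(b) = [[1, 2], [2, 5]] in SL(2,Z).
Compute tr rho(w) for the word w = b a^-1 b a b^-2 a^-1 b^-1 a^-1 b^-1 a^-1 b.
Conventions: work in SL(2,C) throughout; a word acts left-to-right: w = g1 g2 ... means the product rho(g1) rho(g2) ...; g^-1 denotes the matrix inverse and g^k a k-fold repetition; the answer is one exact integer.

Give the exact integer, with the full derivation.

-61752

rho(b) = [[1, 2], [2, 5]]
... * rho(a^-1) = [[1, 0], [-3, 1]]  ->  [[-5, 2], [-13, 5]]
... * rho(b) = [[1, 2], [2, 5]]  ->  [[-1, 0], [-3, -1]]
... * rho(a) = [[1, 0], [3, 1]]  ->  [[-1, 0], [-6, -1]]
... * rho(b^-1) = [[5, -2], [-2, 1]]  ->  [[-5, 2], [-28, 11]]
... * rho(b^-1) = [[5, -2], [-2, 1]]  ->  [[-29, 12], [-162, 67]]
... * rho(a^-1) = [[1, 0], [-3, 1]]  ->  [[-65, 12], [-363, 67]]
... * rho(b^-1) = [[5, -2], [-2, 1]]  ->  [[-349, 142], [-1949, 793]]
... * rho(a^-1) = [[1, 0], [-3, 1]]  ->  [[-775, 142], [-4328, 793]]
... * rho(b^-1) = [[5, -2], [-2, 1]]  ->  [[-4159, 1692], [-23226, 9449]]
... * rho(a^-1) = [[1, 0], [-3, 1]]  ->  [[-9235, 1692], [-51573, 9449]]
... * rho(b) = [[1, 2], [2, 5]]  ->  [[-5851, -10010], [-32675, -55901]]
tr = -5851 + -55901 = -61752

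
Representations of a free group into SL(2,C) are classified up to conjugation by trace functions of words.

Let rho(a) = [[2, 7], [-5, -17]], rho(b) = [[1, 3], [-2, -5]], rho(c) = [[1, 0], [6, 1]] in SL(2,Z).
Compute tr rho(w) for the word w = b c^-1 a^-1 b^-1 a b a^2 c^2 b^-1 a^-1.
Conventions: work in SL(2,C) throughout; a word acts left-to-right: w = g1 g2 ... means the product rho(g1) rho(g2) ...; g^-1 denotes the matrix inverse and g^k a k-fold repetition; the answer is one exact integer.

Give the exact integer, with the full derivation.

-1013549661

rho(b) = [[1, 3], [-2, -5]]
... * rho(c^-1) = [[1, 0], [-6, 1]]  ->  [[-17, 3], [28, -5]]
... * rho(a^-1) = [[-17, -7], [5, 2]]  ->  [[304, 125], [-501, -206]]
... * rho(b^-1) = [[-5, -3], [2, 1]]  ->  [[-1270, -787], [2093, 1297]]
... * rho(a) = [[2, 7], [-5, -17]]  ->  [[1395, 4489], [-2299, -7398]]
... * rho(b) = [[1, 3], [-2, -5]]  ->  [[-7583, -18260], [12497, 30093]]
... * rho(a) = [[2, 7], [-5, -17]]  ->  [[76134, 257339], [-125471, -424102]]
... * rho(a) = [[2, 7], [-5, -17]]  ->  [[-1134427, -3841825], [1869568, 6331437]]
... * rho(c) = [[1, 0], [6, 1]]  ->  [[-24185377, -3841825], [39858190, 6331437]]
... * rho(c) = [[1, 0], [6, 1]]  ->  [[-47236327, -3841825], [77846812, 6331437]]
... * rho(b^-1) = [[-5, -3], [2, 1]]  ->  [[228497985, 137867156], [-376571186, -227208999]]
... * rho(a^-1) = [[-17, -7], [5, 2]]  ->  [[-3195129965, -1323751583], [5265665167, 2181580304]]
tr = -3195129965 + 2181580304 = -1013549661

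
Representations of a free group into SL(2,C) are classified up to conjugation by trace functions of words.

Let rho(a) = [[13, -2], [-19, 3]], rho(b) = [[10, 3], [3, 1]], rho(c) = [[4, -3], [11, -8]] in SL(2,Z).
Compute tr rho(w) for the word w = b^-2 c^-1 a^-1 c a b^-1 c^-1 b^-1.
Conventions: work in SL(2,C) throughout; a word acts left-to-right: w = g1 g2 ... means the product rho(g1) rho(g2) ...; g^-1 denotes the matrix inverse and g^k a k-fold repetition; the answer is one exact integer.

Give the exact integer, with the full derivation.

-314685170

rho(b^-1) = [[1, -3], [-3, 10]]
... * rho(b^-1) = [[1, -3], [-3, 10]]  ->  [[10, -33], [-33, 109]]
... * rho(c^-1) = [[-8, 3], [-11, 4]]  ->  [[283, -102], [-935, 337]]
... * rho(a^-1) = [[3, 2], [19, 13]]  ->  [[-1089, -760], [3598, 2511]]
... * rho(c) = [[4, -3], [11, -8]]  ->  [[-12716, 9347], [42013, -30882]]
... * rho(a) = [[13, -2], [-19, 3]]  ->  [[-342901, 53473], [1132927, -176672]]
... * rho(b^-1) = [[1, -3], [-3, 10]]  ->  [[-503320, 1563433], [1662943, -5165501]]
... * rho(c^-1) = [[-8, 3], [-11, 4]]  ->  [[-13171203, 4743772], [43516967, -15673175]]
... * rho(b^-1) = [[1, -3], [-3, 10]]  ->  [[-27402519, 86951329], [90536492, -287282651]]
tr = -27402519 + -287282651 = -314685170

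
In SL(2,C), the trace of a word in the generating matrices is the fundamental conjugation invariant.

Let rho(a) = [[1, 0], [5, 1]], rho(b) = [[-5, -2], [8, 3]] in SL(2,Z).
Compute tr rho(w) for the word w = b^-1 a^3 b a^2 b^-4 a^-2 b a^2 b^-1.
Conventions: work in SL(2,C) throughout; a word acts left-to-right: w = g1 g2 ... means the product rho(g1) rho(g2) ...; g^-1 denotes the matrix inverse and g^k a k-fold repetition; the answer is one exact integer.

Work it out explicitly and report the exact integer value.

-1999398

rho(b^-1) = [[3, 2], [-8, -5]]
... * rho(a) = [[1, 0], [5, 1]]  ->  [[13, 2], [-33, -5]]
... * rho(a) = [[1, 0], [5, 1]]  ->  [[23, 2], [-58, -5]]
... * rho(a) = [[1, 0], [5, 1]]  ->  [[33, 2], [-83, -5]]
... * rho(b) = [[-5, -2], [8, 3]]  ->  [[-149, -60], [375, 151]]
... * rho(a) = [[1, 0], [5, 1]]  ->  [[-449, -60], [1130, 151]]
... * rho(a) = [[1, 0], [5, 1]]  ->  [[-749, -60], [1885, 151]]
... * rho(b^-1) = [[3, 2], [-8, -5]]  ->  [[-1767, -1198], [4447, 3015]]
... * rho(b^-1) = [[3, 2], [-8, -5]]  ->  [[4283, 2456], [-10779, -6181]]
... * rho(b^-1) = [[3, 2], [-8, -5]]  ->  [[-6799, -3714], [17111, 9347]]
... * rho(b^-1) = [[3, 2], [-8, -5]]  ->  [[9315, 4972], [-23443, -12513]]
... * rho(a^-1) = [[1, 0], [-5, 1]]  ->  [[-15545, 4972], [39122, -12513]]
... * rho(a^-1) = [[1, 0], [-5, 1]]  ->  [[-40405, 4972], [101687, -12513]]
... * rho(b) = [[-5, -2], [8, 3]]  ->  [[241801, 95726], [-608539, -240913]]
... * rho(a) = [[1, 0], [5, 1]]  ->  [[720431, 95726], [-1813104, -240913]]
... * rho(a) = [[1, 0], [5, 1]]  ->  [[1199061, 95726], [-3017669, -240913]]
... * rho(b^-1) = [[3, 2], [-8, -5]]  ->  [[2831375, 1919492], [-7125703, -4830773]]
tr = 2831375 + -4830773 = -1999398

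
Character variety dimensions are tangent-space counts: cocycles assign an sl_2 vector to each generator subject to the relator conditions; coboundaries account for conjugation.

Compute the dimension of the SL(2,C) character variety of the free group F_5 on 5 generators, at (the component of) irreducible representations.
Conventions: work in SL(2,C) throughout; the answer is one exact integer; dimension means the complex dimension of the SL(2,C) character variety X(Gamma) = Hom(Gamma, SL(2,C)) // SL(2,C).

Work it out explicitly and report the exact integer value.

12

Here Gamma is free of rank 5 — no relator constrains a cocycle.
Z^1(Gamma, Ad rho) = (sl_2)^5: a cocycle is a free choice of one sl_2 vector per generator, so dim Z^1 = 3*5 = 15.
dim B^1 = 3: the coboundary map is injective because an irreducible image has centralizer 0 in sl_2.
Therefore dim X = 15 - 3 = 12.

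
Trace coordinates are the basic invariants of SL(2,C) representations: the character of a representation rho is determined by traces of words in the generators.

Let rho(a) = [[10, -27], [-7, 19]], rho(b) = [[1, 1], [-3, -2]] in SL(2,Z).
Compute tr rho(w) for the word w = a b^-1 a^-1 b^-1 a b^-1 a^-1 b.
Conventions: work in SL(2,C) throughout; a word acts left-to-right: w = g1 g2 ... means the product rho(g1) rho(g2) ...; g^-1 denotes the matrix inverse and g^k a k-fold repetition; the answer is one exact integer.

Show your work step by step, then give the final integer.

rho(a) = [[10, -27], [-7, 19]]
... * rho(b^-1) = [[-2, -1], [3, 1]]  ->  [[-101, -37], [71, 26]]
... * rho(a^-1) = [[19, 27], [7, 10]]  ->  [[-2178, -3097], [1531, 2177]]
... * rho(b^-1) = [[-2, -1], [3, 1]]  ->  [[-4935, -919], [3469, 646]]
... * rho(a) = [[10, -27], [-7, 19]]  ->  [[-42917, 115784], [30168, -81389]]
... * rho(b^-1) = [[-2, -1], [3, 1]]  ->  [[433186, 158701], [-304503, -111557]]
... * rho(a^-1) = [[19, 27], [7, 10]]  ->  [[9341441, 13283032], [-6566456, -9337151]]
... * rho(b) = [[1, 1], [-3, -2]]  ->  [[-30507655, -17224623], [21444997, 12107846]]
tr = -30507655 + 12107846 = -18399809

-18399809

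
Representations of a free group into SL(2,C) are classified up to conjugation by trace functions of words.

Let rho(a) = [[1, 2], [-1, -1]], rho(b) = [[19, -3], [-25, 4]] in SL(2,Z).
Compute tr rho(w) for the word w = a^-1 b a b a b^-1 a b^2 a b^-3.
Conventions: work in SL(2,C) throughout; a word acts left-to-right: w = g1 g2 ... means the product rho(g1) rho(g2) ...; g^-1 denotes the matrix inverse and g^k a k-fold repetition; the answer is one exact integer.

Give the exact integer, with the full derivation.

933028377600

rho(a^-1) = [[-1, -2], [1, 1]]
... * rho(b) = [[19, -3], [-25, 4]]  ->  [[31, -5], [-6, 1]]
... * rho(a) = [[1, 2], [-1, -1]]  ->  [[36, 67], [-7, -13]]
... * rho(b) = [[19, -3], [-25, 4]]  ->  [[-991, 160], [192, -31]]
... * rho(a) = [[1, 2], [-1, -1]]  ->  [[-1151, -2142], [223, 415]]
... * rho(b^-1) = [[4, 3], [25, 19]]  ->  [[-58154, -44151], [11267, 8554]]
... * rho(a) = [[1, 2], [-1, -1]]  ->  [[-14003, -72157], [2713, 13980]]
... * rho(b) = [[19, -3], [-25, 4]]  ->  [[1537868, -246619], [-297953, 47781]]
... * rho(b) = [[19, -3], [-25, 4]]  ->  [[35384967, -5600080], [-6855632, 1084983]]
... * rho(a) = [[1, 2], [-1, -1]]  ->  [[40985047, 76370014], [-7940615, -14796247]]
... * rho(b^-1) = [[4, 3], [25, 19]]  ->  [[2073190538, 1573985407], [-401668635, -304950538]]
... * rho(b^-1) = [[4, 3], [25, 19]]  ->  [[47642397327, 36125294347], [-9230437990, -6999066127]]
... * rho(b^-1) = [[4, 3], [25, 19]]  ->  [[1093701947983, 829307784574], [-211898405135, -160673570383]]
tr = 1093701947983 + -160673570383 = 933028377600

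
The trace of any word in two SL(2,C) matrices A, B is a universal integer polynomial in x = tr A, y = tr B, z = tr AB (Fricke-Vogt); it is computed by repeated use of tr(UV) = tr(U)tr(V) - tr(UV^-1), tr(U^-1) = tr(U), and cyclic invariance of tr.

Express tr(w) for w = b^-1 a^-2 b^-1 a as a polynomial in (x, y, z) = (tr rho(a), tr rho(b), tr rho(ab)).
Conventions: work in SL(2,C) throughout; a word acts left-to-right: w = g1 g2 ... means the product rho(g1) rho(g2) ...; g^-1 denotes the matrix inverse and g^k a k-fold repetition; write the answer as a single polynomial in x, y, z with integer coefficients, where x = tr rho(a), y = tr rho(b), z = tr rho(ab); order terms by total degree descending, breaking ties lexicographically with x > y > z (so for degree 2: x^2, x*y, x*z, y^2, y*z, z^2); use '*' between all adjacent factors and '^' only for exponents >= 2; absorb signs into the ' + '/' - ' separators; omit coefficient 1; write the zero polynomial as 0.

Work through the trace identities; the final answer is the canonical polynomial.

x^2*y*z - x^3 - x*y^2 - x*z^2 + y*z + 3*x

tr(b^-1) = tr(b) = y
reduce: tr(a b a) = tr(a)*tr(b a) - tr(b)  (reduce the a square) = x*z - y
tr(a b a b) = tr(b a)*tr(b a) - tr(1)  (split on b) = z^2 - 2
tr(b^-1 a b a) = tr(a b a)*tr(b) - tr(a b a b)  (eliminate b^-1) = x*y*z - y^2 - z^2 + 2
tr(a^-1 b^-1 a b) = tr(b^-1 a b)*tr(a) - tr(b^-1 a b a)  (eliminate a^-1) = -x*y*z + x^2 + y^2 + z^2 - 2
tr(a^-1 b^-1 a b^-1) = tr(a^-1 b^-1 a)*tr(b) - tr(a^-1 b^-1 a b)  (eliminate b^-1) = x*y*z - x^2 - z^2 + 2
tr(b^-1 a) = tr(a)*tr(b) - tr(a b)  (eliminate b^-1) = x*y - z
so tr(b^-1 a b^-1) = tr(b^-1 a)*tr(b) - tr(b^-1 a b)  (eliminate b^-1) = x*y^2 - y*z - x
so tr(b^-1 a^-2 b^-1 a) = tr(a^-1 b^-1 a b^-1)*tr(a) - tr(a^-1 b^-1 a b^-1 a)  (eliminate a^-1) = x^2*y*z - x^3 - x*y^2 - x*z^2 + y*z + 3*x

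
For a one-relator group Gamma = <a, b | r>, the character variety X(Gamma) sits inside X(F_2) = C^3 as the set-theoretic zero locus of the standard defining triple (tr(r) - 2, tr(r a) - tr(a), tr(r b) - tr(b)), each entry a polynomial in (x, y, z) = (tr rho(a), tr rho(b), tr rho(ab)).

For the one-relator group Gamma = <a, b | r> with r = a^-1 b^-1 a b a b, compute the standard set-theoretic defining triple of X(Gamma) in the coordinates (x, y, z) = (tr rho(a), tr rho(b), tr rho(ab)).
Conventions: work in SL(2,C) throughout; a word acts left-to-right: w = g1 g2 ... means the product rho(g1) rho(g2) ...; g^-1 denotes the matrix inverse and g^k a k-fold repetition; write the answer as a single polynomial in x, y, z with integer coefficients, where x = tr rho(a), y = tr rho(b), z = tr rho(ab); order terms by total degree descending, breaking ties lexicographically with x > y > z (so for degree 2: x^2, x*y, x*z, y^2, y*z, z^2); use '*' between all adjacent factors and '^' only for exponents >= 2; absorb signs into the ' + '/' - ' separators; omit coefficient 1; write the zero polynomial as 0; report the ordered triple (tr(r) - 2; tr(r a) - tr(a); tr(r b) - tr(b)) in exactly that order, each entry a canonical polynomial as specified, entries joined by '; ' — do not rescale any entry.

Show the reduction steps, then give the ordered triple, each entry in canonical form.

tr(b a b) = tr(b)*tr(a b) - tr(a)  (reduce the b square) = y*z - x
tr(a b a b) = tr(a b)*tr(a b) - tr(1)  (split on a) = z^2 - 2
tr(a b a) = tr(a)*tr(b a) - tr(b)  (reduce the a square) = x*z - y
so tr(b a b a b) = tr(b)*tr(a b a b) - tr(a b a)  (reduce the b square) = y*z^2 - x*z - y
reduce: tr(b a b a b a) = tr(a b)*tr(a b a b) - tr(a^-1 b^-1)  (split on a) = z^3 - 3*z
so tr(a b a b a^-1 b) = tr(b a b a b)*tr(a) - tr(b a b a b a)  (eliminate a^-1) = x*y*z^2 - x^2*z - z^3 - x*y + 3*z
tr(a^-1 b^-1 a b a b) = tr(a b a b a^-1)*tr(b) - tr(a b a b a^-1 b)  (eliminate b^-1) = -x*y*z^2 + x^2*z + y^2*z + z^3 - 3*z
tr(b a b^2) = tr(b)*tr(b a b) - tr(b a)  (reduce the b square) = y^2*z - x*y - z
reduce: tr(b a b a b^2) = tr(b)*tr(a b a b^2) - tr(a b a b)  (reduce the b square) = y^2*z^2 - x*y*z - y^2 - z^2 + 2
reduce: tr(a b a b a) = tr(a)*tr(b a b a) - tr(b a b)  (reduce the a square) = x*z^2 - y*z - x
tr(b a b a b^2 a) = tr(b)*tr(a b a b a b) - tr(a b a b a)  (reduce the b square) = y*z^3 - x*z^2 - 2*y*z + x
so tr(a b a b^2 a^-1 b) = tr(b a b a b^2)*tr(a) - tr(b a b a b^2 a)  (eliminate a^-1) = x*y^2*z^2 - x^2*y*z - y*z^3 - x*y^2 + 2*y*z + x
reduce: tr(a^-1 b^-1 a b a b^2) = tr(a b a b^2 a^-1)*tr(b) - tr(a b a b^2 a^-1 b)  (eliminate b^-1) = -x*y^2*z^2 + x^2*y*z + y^3*z + y*z^3 - 3*y*z - x
assemble the triple (tr(r) - 2; tr(r a) - x; tr(r b) - y)

-x*y*z^2 + x^2*z + y^2*z + z^3 - 3*z - 2; x*z - x - y; -x*y^2*z^2 + x^2*y*z + y^3*z + y*z^3 - 3*y*z - x - y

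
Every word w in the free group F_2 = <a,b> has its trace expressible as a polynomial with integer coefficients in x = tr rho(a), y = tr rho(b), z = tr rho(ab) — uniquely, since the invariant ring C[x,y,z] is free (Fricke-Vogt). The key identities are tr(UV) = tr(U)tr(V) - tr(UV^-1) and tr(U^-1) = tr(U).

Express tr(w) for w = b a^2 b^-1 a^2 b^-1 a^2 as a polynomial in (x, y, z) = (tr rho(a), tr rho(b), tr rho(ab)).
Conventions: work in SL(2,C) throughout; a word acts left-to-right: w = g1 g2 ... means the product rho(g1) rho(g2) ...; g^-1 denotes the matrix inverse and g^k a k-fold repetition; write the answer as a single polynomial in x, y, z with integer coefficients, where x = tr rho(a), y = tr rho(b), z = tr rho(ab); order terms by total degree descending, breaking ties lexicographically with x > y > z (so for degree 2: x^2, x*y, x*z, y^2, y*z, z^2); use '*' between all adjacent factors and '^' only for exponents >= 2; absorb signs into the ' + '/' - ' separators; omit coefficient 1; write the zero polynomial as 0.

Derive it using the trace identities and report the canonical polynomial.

x^5*y^2*z - x^4*y^3 - 2*x^4*y*z^2 + x^3*z^3 + x^2*y^3 + x^2*y*z^2 + 2*x^2*y - 3*x*z - y

tr(b a^2) = tr(a)*tr(b a) - tr(b)   [square of a] = x*z - y
so tr(b a^3) = tr(a)*tr(b a^2) - tr(b a)   [square of a] = x^2*z - x*y - z
tr(a b a^3) = tr(a)*tr(b a^3) - tr(b a^2)   [square of a] = x^3*z - x^2*y - 2*x*z + y
reduce: tr(a^4 b a) = tr(a)*tr(a b a^3) - tr(a b a^2)   [square of a] = x^4*z - x^3*y - 3*x^2*z + 2*x*y + z
tr(a^2 b a^4) = tr(a)*tr(a^4 b a) - tr(a^4 b)   [square of a] = x^5*z - x^4*y - 4*x^3*z + 3*x^2*y + 3*x*z - y
tr(b a b a) = tr(a b)*tr(a b) - tr(1)   [split at a repeated a] = z^2 - 2
so tr(b a b) = tr(b)*tr(a b) - tr(a)   [square of b] = y*z - x
so tr(a b a b a) = tr(a)*tr(b a b a) - tr(b a b)   [square of a] = x*z^2 - y*z - x
tr(b a^3 b a) = tr(a)*tr(a b a b a) - tr(a b a b)   [square of a] = x^2*z^2 - x*y*z - x^2 - z^2 + 2
so tr(a^2) = tr(a)*tr(a) - tr(1)   [square of a] = x^2 - 2
reduce: tr(a^3) = tr(a)*tr(a^2) - tr(a)   [square of a] = x^3 - 3*x
tr(b a^3 b) = tr(b)*tr(a^3 b) - tr(a^3)   [square of b] = x^2*y*z - x^3 - x*y^2 - y*z + 3*x
tr(a b a^2 b a^2) = tr(a)*tr(b a^3 b a) - tr(b a^3 b)   [square of a] = x^3*z^2 - 2*x^2*y*z + x*y^2 - x*z^2 + y*z - x
tr(b^2) = tr(b)*tr(b) - tr(1)   [square of b] = y^2 - 2
so tr(b a^2 b) = tr(a)*tr(b^2 a) - tr(b^2)   [square of a] = x*y*z - x^2 - y^2 + 2
so tr(a b a^2 b a) = tr(a)*tr(b a^2 b a) - tr(b a^2 b)   [square of a] = x^2*z^2 - 2*x*y*z + y^2 - 2
tr(a^2 b a^4 b) = tr(a)*tr(a b a^2 b a^2) - tr(a b a^2 b a)   [square of a] = x^4*z^2 - 2*x^3*y*z + x^2*y^2 - 2*x^2*z^2 + 3*x*y*z - x^2 - y^2 + 2
tr(a^2 b^-1 a^2 b a^2) = tr(a^2 b a^4)*tr(b) - tr(a^2 b a^4 b)   [inverse elimination on b] = x^5*y*z - x^4*y^2 - x^4*z^2 - 2*x^3*y*z + 2*x^2*y^2 + 2*x^2*z^2 + x^2 - 2
tr(b a b a b a) = tr(a b)*tr(a b a b) - tr(a^-1 b^-1)   [split at a repeated a] = z^3 - 3*z
tr(b a b a b) = tr(b)*tr(a b a b) - tr(a b a)   [square of b] = y*z^2 - x*z - y
tr(b a b a^2 b a) = tr(a)*tr(b a b a b a) - tr(b a b a b)   [square of a] = x*z^3 - y*z^2 - 2*x*z + y
so tr(b^2 a b) = tr(b)*tr(b a b) - tr(b a)   [square of b] = y^2*z - x*y - z
reduce: tr(b a b a^2 b) = tr(a)*tr(b^2 a b a) - tr(b^2 a b)   [square of a] = x*y*z^2 - x^2*z - y^2*z + z
reduce: tr(b a^2 b a^2 b a) = tr(a)*tr(b a b a^2 b a) - tr(b a b a^2 b)   [square of a] = x^2*z^3 - 2*x*y*z^2 - x^2*z + y^2*z + x*y - z
reduce: tr(b a^2 b a^2 b) = tr(b)*tr(a^2 b a^2 b) - tr(a^2 b a^2)   [square of b] = x^2*y*z^2 - x^3*z - 2*x*y^2*z + x^2*y + y^3 + 2*x*z - 3*y
tr(a^2 b a^2 b a^2 b) = tr(a)*tr(b a^2 b a^2 b a) - tr(b a^2 b a^2 b)   [square of a] = x^3*z^3 - 3*x^2*y*z^2 + 3*x*y^2*z - y^3 - 3*x*z + 3*y
reduce: tr(a^2 b^-1 a^2 b a^2 b) = tr(a^2 b a^2 b a^2)*tr(b) - tr(a^2 b a^2 b a^2 b)   [inverse elimination on b] = x^4*y*z^2 - 2*x^3*y^2*z - x^3*z^3 + x^2*y^3 + x^2*y*z^2 - x^2*y + 3*x*z - y
tr(b a^2 b^-1 a^2 b^-1 a^2) = tr(a^2 b^-1 a^2 b a^2)*tr(b) - tr(a^2 b^-1 a^2 b a^2 b)   [inverse elimination on b] = x^5*y^2*z - x^4*y^3 - 2*x^4*y*z^2 + x^3*z^3 + x^2*y^3 + x^2*y*z^2 + 2*x^2*y - 3*x*z - y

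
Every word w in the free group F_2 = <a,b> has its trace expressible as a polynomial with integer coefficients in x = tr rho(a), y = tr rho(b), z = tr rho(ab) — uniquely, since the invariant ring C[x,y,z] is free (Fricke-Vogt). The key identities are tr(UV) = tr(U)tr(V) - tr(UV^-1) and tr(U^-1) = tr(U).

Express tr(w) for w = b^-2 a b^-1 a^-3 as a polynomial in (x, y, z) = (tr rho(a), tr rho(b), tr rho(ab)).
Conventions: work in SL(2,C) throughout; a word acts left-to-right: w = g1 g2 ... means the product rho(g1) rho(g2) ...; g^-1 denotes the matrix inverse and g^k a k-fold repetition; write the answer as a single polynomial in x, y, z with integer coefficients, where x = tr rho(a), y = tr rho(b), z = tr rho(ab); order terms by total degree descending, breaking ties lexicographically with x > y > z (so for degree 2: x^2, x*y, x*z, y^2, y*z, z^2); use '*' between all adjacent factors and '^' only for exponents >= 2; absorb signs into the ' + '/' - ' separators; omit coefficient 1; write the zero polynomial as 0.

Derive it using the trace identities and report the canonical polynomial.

x^3*y^2*z - x^4*y - x^2*y^3 - x^2*y*z^2 + 4*x^2*y + y*z^2 - x*z - y

next, tr(a^-1) = tr(a) = x
tr(a^-1 b) = tr(b)*tr(a) - tr(b a) = x*y - z
tr(b^-1 a^-1) = tr(a^-1)*tr(b) - tr(a^-1 b) = z
tr(a^-1 b^-2) = tr(b^-1 a^-1)*tr(b) - tr(b^-1 a^-1 b) = y*z - x
tr(a b a) = tr(a)*tr(b a) - tr(b) = x*z - y
tr(a b a b) = tr(b a)*tr(b a) - tr(1) = z^2 - 2
and tr(b^-1 a b a) = tr(a b a)*tr(b) - tr(a b a b) = x*y*z - y^2 - z^2 + 2
tr(a b a^-1 b^-1) = tr(b^-1 a b)*tr(a) - tr(b^-1 a b a) = -x*y*z + x^2 + y^2 + z^2 - 2
and tr(b^-2 a b a^-1) = tr(a b a^-1 b^-1)*tr(b) - tr(a b a^-1) = -x*y^2*z + x^2*y + y^3 + y*z^2 - 3*y
and tr(a^-2 b^-2 a b) = tr(b^-2 a b a^-1)*tr(a) - tr(b^-2 a b) = -x^2*y^2*z + x^3*y + x*y^3 + x*y*z^2 - 4*x*y + z
tr(a^-2 b^-2 a b^-1) = tr(a^-2 b^-2 a)*tr(b) - tr(a^-2 b^-2 a b) = x^2*y^2*z - x^3*y - x*y^3 - x*y*z^2 + y^2*z + 3*x*y - z
next, tr(b^-2 a) = tr(a b^-1)*tr(b) - tr(a) = x*y^2 - y*z - x
next, tr(b^-2 a b^-1) = tr(b^-2 a)*tr(b) - tr(b^-2 a b) = x*y^3 - y^2*z - 2*x*y + z
tr(a^2) = tr(a)*tr(a) - tr(1) = x^2 - 2
next, tr(a b^-1 a) = tr(a^2)*tr(b) - tr(a^2 b) = x^2*y - x*z - y
next, tr(b^-1 a b^-1 a) = tr(a b^-1 a)*tr(b) - tr(a b^-1 a b) = x^2*y^2 - 2*x*y*z + z^2 - 2
and tr(b^-2 a b^-1 a) = tr(b^-1 a b^-1 a)*tr(b) - tr(b^-1 a b^-1 a b) = x^2*y^3 - 2*x*y^2*z - x^2*y + y*z^2 + x*z - y
next, tr(a^-1 b^-2 a b^-1) = tr(b^-2 a b^-1)*tr(a) - tr(b^-2 a b^-1 a) = x*y^2*z - x^2*y - y*z^2 + y
tr(b^-2 a b^-1 a^-3) = tr(a^-2 b^-2 a b^-1)*tr(a) - tr(a^-2 b^-2 a b^-1 a) = x^3*y^2*z - x^4*y - x^2*y^3 - x^2*y*z^2 + 4*x^2*y + y*z^2 - x*z - y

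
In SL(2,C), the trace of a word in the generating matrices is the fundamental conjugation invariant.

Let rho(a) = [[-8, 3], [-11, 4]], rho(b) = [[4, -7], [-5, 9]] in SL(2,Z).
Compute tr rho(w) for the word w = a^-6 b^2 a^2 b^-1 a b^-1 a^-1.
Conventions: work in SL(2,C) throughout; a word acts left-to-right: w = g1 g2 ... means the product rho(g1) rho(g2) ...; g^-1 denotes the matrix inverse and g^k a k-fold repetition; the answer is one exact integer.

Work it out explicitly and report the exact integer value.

142343114939

rho(a^-1) = [[4, -3], [11, -8]]
... * rho(a^-1) = [[4, -3], [11, -8]]  ->  [[-17, 12], [-44, 31]]
... * rho(a^-1) = [[4, -3], [11, -8]]  ->  [[64, -45], [165, -116]]
... * rho(a^-1) = [[4, -3], [11, -8]]  ->  [[-239, 168], [-616, 433]]
... * rho(a^-1) = [[4, -3], [11, -8]]  ->  [[892, -627], [2299, -1616]]
... * rho(a^-1) = [[4, -3], [11, -8]]  ->  [[-3329, 2340], [-8580, 6031]]
... * rho(b) = [[4, -7], [-5, 9]]  ->  [[-25016, 44363], [-64475, 114339]]
... * rho(b) = [[4, -7], [-5, 9]]  ->  [[-321879, 574379], [-829595, 1480376]]
... * rho(a) = [[-8, 3], [-11, 4]]  ->  [[-3743137, 1331879], [-9647376, 3432719]]
... * rho(a) = [[-8, 3], [-11, 4]]  ->  [[15294427, -5901895], [39419099, -15211252]]
... * rho(b^-1) = [[9, 7], [5, 4]]  ->  [[108140368, 83453409], [278715631, 215088685]]
... * rho(a) = [[-8, 3], [-11, 4]]  ->  [[-1783110443, 658234740], [-4595700583, 1696501633]]
... * rho(b^-1) = [[9, 7], [5, 4]]  ->  [[-12756820287, -9848834141], [-32878797082, -25383897549]]
... * rho(a^-1) = [[4, -3], [11, -8]]  ->  [[-159364456699, 117061133989], [-410738061367, 301707571638]]
tr = -159364456699 + 301707571638 = 142343114939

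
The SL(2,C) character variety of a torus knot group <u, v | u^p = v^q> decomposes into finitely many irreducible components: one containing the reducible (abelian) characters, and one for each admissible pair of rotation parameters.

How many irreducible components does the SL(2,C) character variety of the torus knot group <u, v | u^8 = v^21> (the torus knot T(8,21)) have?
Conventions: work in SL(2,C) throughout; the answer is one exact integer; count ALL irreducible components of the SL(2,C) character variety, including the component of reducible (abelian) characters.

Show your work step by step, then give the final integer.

71

In the torus knot group T(8,21), u^8 = v^21 is central, so an irreducible representation sends it to +I or -I (Schur).
This locks tr(u) to 2*cos(pi*alpha/8), alpha in 1..7, and tr(v) to 2*cos(pi*beta/21), beta in 1..20, on each component of irreducible characters.
Consistency of u^8 = (-1)^alpha I with v^21 = (-1)^beta I forces alpha = beta (mod 2).
Counting: 4 odd alphas x 10 odd betas + 3 even alphas x 10 even betas = 40 + 30 = 70.
Total: 70 irreducible-character components + 1 reducible (abelian) component = 71.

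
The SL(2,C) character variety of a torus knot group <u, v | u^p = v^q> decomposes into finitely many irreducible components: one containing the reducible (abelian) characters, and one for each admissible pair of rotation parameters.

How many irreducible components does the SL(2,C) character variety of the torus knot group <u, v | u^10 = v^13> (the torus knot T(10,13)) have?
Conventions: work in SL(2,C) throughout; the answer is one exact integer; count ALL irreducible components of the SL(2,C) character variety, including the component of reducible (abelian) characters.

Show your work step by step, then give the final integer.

Gamma = < u, v | u^10 = v^13 > (torus knot T(10,13)); the central element u^10 = v^13 acts as +I or -I in any irreducible SL(2,C) representation.
So on each irreducible component the traces are pinned: tr(u) = 2*cos(pi*alpha/10) with 1 <= alpha <= 9, tr(v) = 2*cos(pi*beta/13) with 1 <= beta <= 12.
Consistency of u^10 = (-1)^alpha I with v^13 = (-1)^beta I forces alpha = beta (mod 2).
count pairs: odd alpha (5 choices) x odd beta (6), plus even alpha (4) x even beta (6): 5*6 + 4*6 = 54.
That is 54 components of irreducible characters, and with the reducible (abelian) component the total is 55.

55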